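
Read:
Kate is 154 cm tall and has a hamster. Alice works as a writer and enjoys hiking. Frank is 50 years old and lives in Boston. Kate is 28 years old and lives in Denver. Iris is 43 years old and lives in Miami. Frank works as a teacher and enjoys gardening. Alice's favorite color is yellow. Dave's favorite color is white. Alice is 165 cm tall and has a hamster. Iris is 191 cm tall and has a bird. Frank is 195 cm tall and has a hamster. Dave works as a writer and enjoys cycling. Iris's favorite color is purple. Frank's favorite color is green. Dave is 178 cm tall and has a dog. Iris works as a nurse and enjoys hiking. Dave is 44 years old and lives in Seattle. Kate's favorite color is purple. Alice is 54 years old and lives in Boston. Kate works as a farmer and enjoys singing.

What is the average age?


Sum=219, n=5, avg=43.8

43.8


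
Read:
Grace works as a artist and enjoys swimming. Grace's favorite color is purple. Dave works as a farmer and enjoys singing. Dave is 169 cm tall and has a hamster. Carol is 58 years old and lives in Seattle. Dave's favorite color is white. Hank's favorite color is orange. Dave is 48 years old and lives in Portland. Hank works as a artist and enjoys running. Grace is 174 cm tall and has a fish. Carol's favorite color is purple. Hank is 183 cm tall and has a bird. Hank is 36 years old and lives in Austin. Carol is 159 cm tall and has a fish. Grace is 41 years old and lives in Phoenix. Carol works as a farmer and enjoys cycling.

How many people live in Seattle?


Count in Seattle: 1

1


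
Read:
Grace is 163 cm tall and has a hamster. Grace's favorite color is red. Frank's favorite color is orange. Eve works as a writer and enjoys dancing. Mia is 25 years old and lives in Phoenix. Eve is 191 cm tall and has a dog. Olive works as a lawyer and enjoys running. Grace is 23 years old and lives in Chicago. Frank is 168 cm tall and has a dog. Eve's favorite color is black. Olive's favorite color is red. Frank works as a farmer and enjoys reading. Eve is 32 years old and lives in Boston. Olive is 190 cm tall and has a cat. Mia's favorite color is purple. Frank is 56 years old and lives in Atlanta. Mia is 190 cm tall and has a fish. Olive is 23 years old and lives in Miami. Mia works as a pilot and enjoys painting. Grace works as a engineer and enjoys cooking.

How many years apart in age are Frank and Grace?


56 vs 23, diff = 33

33


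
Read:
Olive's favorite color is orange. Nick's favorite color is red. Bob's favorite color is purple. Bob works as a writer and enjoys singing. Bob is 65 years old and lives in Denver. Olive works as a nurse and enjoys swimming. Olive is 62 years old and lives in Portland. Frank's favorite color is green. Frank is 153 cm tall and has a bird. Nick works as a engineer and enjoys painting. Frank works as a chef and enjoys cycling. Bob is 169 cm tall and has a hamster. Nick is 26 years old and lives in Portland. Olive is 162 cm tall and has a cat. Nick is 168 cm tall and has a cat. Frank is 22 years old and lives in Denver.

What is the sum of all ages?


65+62+26+22 = 175

175


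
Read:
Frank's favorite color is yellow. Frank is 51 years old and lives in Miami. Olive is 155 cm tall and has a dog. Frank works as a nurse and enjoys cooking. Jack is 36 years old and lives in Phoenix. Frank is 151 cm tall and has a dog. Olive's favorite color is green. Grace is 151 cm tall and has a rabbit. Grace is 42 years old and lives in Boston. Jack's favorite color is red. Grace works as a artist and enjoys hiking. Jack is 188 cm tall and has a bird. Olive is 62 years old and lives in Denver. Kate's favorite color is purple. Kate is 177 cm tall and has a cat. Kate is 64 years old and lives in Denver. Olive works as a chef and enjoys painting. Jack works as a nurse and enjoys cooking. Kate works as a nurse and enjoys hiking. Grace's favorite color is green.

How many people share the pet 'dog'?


Count: 2

2


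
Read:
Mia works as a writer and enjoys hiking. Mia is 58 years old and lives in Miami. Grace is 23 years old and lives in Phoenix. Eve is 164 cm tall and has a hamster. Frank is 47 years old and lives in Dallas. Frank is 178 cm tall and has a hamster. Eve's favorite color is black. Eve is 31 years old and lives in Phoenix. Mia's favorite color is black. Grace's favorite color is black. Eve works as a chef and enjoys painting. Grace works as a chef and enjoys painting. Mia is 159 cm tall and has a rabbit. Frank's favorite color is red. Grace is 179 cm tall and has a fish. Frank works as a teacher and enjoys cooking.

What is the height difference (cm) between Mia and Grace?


|159 - 179| = 20

20


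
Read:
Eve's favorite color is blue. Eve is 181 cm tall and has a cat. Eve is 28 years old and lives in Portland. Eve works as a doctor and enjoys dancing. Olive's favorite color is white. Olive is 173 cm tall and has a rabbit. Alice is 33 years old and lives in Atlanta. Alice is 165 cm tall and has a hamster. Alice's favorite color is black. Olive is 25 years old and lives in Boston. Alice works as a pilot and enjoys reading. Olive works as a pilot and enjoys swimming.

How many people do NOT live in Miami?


Not in Miami: 3

3


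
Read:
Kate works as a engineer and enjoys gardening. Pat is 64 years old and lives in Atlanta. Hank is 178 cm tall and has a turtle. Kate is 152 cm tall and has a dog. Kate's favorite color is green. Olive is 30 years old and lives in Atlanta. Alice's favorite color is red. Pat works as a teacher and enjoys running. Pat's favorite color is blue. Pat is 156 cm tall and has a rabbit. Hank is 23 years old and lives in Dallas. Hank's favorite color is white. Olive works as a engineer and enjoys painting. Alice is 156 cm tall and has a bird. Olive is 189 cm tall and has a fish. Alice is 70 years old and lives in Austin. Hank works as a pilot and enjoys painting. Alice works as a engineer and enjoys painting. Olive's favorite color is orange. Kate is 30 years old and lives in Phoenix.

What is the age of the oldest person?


Oldest: Alice at 70

70


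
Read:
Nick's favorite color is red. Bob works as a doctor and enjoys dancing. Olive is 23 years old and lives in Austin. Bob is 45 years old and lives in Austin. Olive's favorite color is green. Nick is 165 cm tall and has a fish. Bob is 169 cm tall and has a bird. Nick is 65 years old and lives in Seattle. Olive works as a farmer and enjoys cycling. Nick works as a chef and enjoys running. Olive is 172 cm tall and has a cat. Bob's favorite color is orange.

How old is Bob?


Bob is 45 years old

45


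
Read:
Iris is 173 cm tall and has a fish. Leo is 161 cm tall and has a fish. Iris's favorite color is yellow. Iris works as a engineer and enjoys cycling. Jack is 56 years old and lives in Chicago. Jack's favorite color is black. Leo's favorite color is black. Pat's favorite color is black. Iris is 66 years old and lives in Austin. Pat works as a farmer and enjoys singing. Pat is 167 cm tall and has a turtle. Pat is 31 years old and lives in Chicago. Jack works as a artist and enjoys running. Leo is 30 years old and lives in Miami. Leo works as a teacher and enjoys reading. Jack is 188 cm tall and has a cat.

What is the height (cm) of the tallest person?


Tallest: Jack at 188 cm

188


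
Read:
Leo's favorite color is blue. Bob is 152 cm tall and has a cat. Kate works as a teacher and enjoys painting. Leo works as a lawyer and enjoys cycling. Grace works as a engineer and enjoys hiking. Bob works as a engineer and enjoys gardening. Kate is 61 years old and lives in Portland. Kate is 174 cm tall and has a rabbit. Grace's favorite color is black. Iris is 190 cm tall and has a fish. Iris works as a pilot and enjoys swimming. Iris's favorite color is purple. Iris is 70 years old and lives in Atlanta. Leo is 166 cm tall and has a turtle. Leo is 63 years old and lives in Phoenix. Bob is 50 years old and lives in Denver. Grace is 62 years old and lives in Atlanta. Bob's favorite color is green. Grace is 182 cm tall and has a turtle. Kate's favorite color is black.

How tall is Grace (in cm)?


Grace is 182 cm tall

182


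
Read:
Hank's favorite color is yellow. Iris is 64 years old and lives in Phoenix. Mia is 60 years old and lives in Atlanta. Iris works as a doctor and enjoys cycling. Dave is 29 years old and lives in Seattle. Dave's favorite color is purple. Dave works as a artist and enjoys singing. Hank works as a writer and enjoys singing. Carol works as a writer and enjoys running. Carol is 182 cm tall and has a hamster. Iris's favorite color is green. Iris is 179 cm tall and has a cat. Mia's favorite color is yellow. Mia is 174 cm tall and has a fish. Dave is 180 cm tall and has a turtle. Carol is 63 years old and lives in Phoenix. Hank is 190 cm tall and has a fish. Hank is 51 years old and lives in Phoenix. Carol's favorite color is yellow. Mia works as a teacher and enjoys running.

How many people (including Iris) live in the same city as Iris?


Iris lives in Phoenix. Count = 3

3


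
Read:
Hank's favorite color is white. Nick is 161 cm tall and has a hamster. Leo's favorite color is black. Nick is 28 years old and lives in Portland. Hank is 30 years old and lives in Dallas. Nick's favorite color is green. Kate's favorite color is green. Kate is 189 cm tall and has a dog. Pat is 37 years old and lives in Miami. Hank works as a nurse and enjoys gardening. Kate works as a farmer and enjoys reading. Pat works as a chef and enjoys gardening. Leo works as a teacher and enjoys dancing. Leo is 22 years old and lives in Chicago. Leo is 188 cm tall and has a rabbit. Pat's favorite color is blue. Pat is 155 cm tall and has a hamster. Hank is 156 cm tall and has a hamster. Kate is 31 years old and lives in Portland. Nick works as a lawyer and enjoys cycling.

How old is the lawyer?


The lawyer is Nick, age 28

28


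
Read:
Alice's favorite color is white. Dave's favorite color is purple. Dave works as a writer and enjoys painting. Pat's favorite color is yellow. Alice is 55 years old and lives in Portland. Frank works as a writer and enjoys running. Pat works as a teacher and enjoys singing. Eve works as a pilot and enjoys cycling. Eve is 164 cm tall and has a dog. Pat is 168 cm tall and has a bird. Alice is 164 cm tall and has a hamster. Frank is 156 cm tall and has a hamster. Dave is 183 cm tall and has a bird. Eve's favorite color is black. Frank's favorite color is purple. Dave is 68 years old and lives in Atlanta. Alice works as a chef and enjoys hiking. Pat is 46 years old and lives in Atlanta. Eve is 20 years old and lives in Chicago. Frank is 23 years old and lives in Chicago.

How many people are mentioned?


People: Frank, Pat, Eve, Dave, Alice. Count = 5

5


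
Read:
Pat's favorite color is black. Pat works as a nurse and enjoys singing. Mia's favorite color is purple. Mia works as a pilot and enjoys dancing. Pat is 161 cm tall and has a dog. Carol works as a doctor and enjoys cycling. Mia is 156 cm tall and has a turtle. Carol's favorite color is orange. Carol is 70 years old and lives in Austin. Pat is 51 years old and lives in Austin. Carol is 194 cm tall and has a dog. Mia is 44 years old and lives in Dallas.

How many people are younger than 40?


Filter: 0

0


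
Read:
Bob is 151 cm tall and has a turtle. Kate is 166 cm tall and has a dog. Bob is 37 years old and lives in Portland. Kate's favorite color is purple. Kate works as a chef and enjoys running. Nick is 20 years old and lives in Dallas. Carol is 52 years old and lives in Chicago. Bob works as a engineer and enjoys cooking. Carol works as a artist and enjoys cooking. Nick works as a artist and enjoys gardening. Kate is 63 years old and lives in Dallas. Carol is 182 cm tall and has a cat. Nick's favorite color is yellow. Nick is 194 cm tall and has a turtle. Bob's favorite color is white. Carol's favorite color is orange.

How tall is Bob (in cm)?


Bob is 151 cm tall

151


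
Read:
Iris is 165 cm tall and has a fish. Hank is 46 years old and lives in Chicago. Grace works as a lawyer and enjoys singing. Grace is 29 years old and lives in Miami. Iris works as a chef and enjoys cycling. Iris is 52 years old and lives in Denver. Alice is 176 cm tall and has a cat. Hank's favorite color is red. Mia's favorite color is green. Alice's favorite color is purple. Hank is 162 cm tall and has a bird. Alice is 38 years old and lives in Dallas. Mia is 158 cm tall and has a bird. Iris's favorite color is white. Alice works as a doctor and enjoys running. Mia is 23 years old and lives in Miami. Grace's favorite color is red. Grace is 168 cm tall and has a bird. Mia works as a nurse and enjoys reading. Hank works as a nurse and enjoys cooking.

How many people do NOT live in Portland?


Not in Portland: 5

5


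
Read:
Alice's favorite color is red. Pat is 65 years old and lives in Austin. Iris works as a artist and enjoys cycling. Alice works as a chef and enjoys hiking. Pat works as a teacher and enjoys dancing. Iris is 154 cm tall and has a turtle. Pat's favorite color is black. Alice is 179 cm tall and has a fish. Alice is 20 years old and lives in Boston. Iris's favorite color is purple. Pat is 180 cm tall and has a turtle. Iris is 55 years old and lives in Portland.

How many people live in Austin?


Count in Austin: 1

1


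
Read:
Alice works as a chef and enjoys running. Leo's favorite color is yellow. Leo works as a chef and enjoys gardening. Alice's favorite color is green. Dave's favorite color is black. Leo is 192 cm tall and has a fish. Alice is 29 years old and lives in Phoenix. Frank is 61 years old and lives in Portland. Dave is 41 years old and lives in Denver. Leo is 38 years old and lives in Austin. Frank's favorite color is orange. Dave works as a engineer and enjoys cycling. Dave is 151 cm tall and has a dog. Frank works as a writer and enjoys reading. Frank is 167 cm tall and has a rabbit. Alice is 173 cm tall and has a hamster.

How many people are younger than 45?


Filter: 3

3


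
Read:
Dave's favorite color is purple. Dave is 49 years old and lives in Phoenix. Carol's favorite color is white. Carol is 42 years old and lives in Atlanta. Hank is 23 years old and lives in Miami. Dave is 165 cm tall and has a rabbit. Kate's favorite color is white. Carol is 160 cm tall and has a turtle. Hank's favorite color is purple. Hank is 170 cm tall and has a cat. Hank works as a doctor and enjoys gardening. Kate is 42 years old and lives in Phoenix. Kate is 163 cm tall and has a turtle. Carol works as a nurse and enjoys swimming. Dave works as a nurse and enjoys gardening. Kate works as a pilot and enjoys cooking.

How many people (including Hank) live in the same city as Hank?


Hank lives in Miami. Count = 1

1


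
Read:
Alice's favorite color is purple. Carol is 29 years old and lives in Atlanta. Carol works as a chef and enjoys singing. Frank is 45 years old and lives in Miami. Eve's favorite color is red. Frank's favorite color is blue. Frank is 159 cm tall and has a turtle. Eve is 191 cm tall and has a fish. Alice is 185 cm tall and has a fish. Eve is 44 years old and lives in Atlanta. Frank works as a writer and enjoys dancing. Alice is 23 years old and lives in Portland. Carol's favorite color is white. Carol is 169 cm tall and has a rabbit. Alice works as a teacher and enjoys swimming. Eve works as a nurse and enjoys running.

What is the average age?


Sum=141, n=4, avg=35.25

35.25


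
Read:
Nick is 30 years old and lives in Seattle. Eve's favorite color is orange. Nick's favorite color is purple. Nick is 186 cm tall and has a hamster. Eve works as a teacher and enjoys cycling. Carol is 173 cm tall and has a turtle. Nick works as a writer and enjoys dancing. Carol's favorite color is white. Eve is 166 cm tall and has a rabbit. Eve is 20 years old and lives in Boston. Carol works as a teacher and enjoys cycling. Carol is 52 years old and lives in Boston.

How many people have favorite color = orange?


Count: 1

1


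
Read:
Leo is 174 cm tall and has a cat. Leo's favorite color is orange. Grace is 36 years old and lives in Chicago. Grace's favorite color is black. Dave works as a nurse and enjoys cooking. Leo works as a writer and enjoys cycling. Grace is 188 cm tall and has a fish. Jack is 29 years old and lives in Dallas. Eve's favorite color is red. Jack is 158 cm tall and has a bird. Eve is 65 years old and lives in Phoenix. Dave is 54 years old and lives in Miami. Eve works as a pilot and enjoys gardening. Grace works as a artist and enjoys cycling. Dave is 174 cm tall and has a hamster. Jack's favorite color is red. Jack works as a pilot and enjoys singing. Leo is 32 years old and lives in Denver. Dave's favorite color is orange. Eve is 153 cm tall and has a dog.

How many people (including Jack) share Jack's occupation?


Jack is a pilot. Count = 2

2


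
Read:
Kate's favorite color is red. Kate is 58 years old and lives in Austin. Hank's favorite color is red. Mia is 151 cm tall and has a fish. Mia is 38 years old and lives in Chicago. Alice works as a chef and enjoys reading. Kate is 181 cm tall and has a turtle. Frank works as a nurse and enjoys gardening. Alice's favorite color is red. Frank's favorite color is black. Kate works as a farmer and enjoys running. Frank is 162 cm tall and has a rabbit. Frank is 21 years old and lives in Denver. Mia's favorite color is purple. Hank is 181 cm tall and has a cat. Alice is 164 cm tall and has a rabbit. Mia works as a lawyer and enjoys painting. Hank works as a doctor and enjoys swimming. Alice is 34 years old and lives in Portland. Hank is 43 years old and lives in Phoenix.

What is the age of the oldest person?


Oldest: Kate at 58

58


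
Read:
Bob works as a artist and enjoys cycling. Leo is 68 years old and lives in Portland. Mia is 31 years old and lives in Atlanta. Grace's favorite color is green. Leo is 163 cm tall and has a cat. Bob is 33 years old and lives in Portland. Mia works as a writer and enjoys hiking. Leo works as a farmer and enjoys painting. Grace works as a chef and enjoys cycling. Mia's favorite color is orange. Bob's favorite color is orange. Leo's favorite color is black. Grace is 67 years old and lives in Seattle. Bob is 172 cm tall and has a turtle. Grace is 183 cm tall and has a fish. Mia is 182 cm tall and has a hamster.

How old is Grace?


Grace is 67 years old

67


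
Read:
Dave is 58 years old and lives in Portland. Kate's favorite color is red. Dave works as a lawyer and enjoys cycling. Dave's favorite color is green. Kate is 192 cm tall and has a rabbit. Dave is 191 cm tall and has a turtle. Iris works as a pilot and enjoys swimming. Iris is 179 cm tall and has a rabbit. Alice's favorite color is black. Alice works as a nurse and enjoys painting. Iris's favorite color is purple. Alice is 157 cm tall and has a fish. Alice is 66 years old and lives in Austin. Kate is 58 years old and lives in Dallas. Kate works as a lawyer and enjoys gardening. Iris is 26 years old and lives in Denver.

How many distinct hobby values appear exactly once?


Unique hobby values: 4

4


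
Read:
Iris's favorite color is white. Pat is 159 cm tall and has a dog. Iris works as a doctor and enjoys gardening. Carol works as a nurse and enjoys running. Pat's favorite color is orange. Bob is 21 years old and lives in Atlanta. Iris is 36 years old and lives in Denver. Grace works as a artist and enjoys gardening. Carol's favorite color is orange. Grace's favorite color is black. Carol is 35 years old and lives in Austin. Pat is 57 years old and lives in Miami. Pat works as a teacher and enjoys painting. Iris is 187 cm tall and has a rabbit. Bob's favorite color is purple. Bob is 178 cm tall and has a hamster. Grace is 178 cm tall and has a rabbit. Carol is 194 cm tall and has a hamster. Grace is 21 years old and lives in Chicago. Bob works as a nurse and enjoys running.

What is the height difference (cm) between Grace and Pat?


|178 - 159| = 19

19


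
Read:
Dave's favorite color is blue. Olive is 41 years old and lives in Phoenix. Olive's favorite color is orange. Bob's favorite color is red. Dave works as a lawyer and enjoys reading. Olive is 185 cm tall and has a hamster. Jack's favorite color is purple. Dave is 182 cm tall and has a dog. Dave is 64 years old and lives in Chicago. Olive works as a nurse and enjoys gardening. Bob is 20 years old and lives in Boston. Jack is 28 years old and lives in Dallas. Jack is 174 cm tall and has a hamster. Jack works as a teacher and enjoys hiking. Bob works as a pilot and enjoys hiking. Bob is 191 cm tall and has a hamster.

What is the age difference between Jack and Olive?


|28 - 41| = 13

13


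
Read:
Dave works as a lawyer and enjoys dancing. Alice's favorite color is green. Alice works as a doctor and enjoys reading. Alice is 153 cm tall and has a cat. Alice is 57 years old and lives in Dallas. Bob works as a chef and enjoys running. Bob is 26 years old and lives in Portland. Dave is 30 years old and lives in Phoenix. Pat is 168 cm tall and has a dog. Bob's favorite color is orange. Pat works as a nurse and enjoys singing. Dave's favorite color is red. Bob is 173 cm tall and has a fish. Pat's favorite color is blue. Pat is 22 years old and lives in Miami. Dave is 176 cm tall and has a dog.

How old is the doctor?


The doctor is Alice, age 57

57


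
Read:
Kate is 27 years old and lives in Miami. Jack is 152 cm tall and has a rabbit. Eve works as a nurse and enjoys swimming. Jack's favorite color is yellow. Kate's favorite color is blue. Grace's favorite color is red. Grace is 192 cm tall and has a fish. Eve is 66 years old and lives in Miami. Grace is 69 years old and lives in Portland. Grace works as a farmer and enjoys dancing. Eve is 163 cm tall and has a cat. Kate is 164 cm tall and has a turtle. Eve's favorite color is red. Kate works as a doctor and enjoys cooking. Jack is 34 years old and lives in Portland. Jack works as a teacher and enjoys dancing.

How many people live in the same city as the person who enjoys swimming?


Person with hobby swimming is Eve, city Miami. Count = 2

2


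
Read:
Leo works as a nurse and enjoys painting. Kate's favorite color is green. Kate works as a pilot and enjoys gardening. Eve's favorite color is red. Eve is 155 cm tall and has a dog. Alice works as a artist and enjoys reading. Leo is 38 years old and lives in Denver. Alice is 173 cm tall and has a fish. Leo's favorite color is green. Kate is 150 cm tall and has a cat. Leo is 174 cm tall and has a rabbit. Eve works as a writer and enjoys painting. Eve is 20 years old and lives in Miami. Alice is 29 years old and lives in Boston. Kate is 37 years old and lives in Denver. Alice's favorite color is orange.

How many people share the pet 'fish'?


Count: 1

1


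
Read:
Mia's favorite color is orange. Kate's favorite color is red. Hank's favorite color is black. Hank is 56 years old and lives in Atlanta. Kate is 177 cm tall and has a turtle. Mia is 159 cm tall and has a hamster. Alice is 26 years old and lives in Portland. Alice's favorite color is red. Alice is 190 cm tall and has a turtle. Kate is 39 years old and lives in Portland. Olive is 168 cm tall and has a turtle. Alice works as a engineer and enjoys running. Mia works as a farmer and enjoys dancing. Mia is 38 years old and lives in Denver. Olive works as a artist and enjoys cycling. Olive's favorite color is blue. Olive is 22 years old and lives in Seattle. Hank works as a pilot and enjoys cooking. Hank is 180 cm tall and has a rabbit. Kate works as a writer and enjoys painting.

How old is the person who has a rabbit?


Person with rabbit is Hank, age 56

56


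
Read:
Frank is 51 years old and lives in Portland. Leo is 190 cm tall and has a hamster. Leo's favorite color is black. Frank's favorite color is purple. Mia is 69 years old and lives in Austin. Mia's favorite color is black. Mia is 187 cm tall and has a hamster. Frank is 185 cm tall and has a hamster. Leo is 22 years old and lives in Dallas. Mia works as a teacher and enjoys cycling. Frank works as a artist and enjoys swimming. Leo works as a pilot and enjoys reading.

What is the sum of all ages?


51+22+69 = 142

142


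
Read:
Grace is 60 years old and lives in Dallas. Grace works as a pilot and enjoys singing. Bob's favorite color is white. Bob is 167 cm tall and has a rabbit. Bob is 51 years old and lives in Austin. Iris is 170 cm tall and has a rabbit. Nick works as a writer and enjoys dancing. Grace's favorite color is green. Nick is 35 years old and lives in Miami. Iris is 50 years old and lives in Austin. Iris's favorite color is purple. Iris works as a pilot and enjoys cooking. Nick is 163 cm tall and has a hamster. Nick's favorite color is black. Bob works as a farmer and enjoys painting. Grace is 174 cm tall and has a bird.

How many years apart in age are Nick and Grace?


35 vs 60, diff = 25

25


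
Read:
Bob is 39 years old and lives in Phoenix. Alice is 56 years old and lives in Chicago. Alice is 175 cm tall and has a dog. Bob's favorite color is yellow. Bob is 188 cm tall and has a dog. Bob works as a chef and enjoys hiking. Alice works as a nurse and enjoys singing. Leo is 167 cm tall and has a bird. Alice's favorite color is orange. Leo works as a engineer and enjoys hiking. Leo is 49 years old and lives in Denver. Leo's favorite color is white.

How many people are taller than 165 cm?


Taller than 165: 3

3


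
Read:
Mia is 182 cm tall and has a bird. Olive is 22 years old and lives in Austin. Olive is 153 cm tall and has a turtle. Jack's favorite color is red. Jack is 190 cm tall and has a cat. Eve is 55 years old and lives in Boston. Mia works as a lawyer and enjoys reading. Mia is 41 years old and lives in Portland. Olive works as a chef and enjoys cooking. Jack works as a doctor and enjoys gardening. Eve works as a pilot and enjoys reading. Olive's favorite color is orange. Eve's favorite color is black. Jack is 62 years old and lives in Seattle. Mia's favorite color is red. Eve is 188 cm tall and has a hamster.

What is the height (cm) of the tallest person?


Tallest: Jack at 190 cm

190


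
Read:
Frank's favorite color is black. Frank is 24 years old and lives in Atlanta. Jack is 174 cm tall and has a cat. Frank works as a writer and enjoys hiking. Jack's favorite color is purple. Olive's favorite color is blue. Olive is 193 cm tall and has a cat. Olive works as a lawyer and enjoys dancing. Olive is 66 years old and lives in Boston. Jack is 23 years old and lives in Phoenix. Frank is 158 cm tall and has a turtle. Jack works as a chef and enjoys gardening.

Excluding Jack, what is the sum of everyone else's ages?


Sum (excluding Jack): 90

90


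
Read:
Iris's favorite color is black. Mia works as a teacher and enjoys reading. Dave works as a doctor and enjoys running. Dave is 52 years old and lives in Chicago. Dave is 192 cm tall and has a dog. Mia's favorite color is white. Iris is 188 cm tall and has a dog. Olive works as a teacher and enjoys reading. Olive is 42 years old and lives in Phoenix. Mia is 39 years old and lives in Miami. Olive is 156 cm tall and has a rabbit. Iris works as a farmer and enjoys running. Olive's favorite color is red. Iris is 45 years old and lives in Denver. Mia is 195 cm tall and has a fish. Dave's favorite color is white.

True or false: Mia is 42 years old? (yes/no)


Mia is actually 39. no

no


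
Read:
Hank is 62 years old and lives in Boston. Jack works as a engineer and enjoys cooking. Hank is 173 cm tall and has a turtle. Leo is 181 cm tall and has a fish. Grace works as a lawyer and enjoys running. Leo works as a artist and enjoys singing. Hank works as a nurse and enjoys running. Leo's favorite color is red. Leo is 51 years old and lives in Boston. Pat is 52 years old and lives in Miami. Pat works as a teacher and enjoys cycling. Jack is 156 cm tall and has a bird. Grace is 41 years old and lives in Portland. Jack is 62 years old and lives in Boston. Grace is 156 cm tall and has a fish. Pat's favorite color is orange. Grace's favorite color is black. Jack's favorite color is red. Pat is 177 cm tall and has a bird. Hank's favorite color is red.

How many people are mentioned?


People: Pat, Grace, Jack, Hank, Leo. Count = 5

5


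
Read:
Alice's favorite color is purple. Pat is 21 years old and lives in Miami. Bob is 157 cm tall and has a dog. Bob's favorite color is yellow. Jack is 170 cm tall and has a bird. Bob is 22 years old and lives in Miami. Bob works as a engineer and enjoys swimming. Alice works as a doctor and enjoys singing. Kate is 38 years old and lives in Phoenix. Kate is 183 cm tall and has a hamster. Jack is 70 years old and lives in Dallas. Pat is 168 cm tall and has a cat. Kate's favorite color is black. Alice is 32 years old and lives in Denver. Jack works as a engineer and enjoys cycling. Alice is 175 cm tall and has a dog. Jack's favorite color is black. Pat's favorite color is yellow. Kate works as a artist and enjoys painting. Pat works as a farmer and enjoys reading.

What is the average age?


Sum=183, n=5, avg=36.6

36.6


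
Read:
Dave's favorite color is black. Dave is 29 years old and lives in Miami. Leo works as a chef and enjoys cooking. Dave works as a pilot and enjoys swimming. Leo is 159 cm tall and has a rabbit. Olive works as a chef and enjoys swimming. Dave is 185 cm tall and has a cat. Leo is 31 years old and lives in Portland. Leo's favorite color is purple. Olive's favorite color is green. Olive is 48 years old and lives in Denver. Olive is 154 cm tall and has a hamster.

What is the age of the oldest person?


Oldest: Olive at 48

48


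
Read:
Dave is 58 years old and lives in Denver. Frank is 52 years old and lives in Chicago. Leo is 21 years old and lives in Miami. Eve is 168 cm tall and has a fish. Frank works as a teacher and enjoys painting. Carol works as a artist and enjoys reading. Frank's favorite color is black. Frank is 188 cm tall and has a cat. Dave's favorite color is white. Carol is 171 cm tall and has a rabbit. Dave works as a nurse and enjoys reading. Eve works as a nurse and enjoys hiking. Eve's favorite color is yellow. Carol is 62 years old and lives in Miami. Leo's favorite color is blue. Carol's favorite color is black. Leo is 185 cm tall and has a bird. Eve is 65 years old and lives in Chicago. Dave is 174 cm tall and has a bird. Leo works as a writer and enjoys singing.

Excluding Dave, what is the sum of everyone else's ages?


Sum (excluding Dave): 200

200


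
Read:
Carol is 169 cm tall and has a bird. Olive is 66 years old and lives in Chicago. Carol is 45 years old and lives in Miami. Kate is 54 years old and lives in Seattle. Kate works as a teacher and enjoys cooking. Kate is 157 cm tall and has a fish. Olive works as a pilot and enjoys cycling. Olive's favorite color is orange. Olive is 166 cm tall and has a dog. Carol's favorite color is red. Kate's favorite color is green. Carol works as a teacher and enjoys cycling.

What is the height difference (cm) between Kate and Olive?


|157 - 166| = 9

9


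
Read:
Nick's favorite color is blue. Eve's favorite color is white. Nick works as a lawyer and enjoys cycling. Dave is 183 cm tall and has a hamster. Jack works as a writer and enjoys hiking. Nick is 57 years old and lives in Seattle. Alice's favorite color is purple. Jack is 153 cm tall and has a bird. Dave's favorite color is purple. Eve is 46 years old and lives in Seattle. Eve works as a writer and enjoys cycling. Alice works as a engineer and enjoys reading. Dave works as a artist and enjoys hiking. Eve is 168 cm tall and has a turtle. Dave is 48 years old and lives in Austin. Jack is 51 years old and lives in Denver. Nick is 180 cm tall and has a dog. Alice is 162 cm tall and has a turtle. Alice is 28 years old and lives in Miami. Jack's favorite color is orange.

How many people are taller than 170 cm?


Taller than 170: 2

2


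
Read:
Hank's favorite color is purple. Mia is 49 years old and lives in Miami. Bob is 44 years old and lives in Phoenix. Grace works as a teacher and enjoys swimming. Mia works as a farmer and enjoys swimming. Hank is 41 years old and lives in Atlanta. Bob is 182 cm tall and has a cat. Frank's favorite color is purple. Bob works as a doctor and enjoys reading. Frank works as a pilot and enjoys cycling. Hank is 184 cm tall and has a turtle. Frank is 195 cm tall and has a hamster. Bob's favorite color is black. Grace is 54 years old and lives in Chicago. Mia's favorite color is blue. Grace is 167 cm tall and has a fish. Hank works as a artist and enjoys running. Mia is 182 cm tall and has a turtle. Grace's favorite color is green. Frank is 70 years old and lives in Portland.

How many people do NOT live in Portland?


Not in Portland: 4

4


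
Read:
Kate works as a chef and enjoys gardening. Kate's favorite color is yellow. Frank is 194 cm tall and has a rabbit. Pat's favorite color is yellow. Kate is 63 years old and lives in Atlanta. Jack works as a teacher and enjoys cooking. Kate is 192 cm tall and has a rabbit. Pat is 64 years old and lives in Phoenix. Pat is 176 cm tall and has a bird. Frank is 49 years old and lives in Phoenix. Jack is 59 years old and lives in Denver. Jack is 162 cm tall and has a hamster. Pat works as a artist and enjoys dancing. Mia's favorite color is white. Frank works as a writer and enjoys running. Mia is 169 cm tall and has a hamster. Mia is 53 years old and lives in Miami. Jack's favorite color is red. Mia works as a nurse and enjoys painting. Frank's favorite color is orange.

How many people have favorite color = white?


Count: 1

1


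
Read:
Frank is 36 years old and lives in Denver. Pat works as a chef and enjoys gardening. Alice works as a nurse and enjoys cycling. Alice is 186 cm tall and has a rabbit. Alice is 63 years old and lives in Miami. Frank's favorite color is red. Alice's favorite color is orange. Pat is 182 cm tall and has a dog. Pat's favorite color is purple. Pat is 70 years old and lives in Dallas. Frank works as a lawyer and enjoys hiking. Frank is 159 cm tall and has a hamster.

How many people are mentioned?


People: Frank, Pat, Alice. Count = 3

3


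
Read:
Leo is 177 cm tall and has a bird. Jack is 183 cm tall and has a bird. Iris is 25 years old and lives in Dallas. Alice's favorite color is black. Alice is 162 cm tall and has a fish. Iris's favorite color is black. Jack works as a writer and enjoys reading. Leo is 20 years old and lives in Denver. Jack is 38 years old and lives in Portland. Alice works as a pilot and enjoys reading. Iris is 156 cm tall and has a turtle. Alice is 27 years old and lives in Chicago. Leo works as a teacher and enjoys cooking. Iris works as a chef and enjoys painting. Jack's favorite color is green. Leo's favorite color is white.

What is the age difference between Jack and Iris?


|38 - 25| = 13

13


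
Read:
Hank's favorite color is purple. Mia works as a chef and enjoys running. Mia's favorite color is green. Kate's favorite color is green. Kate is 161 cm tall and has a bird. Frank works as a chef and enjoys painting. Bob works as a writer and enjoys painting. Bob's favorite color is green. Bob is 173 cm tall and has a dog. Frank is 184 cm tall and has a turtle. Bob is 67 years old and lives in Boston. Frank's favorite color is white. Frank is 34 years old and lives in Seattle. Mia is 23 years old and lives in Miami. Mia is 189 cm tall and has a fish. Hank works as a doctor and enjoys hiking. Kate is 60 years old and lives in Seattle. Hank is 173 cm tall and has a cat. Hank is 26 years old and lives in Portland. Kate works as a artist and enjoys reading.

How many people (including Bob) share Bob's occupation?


Bob is a writer. Count = 1

1


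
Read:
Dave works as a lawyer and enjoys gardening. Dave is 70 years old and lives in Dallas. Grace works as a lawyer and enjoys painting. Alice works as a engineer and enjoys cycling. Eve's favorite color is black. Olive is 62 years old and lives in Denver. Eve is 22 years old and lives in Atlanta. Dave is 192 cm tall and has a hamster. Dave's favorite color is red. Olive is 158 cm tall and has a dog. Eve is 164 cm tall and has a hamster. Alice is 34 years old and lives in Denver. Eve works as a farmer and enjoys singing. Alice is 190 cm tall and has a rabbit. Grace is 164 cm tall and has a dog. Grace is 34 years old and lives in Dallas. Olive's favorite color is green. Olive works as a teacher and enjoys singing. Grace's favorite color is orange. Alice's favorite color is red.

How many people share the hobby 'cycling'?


Count: 1

1


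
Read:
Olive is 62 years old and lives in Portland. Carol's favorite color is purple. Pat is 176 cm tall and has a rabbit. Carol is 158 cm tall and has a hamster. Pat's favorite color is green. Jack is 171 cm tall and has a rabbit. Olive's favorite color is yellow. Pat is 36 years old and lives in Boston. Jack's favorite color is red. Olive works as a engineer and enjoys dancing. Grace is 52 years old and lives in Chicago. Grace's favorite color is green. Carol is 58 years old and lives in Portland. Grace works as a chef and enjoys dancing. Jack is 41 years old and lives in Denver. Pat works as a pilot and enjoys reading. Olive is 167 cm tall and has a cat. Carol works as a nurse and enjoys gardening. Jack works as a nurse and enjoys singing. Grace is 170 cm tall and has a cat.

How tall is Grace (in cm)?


Grace is 170 cm tall

170


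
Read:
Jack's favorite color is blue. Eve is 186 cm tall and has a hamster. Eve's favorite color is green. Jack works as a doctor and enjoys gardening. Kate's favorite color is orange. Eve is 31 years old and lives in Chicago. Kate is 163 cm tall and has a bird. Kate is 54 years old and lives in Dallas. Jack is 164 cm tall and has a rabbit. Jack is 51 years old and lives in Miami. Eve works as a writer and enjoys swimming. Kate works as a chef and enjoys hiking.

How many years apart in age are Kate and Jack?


54 vs 51, diff = 3

3


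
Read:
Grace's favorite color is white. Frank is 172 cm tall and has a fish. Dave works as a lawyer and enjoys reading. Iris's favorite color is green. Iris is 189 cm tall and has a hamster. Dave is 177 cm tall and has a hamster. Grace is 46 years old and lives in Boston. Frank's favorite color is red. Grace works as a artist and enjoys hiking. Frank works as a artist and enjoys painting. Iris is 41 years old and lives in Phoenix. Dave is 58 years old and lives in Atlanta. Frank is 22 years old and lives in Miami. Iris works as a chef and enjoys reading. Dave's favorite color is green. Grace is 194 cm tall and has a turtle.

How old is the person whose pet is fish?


Person with pet=fish is Frank, age 22

22


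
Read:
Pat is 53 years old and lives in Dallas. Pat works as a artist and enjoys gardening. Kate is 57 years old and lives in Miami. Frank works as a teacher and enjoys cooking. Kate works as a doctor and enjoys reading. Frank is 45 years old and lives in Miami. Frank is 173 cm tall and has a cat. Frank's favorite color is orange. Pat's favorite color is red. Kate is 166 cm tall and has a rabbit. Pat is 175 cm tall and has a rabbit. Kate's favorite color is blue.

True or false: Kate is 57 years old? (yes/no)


Kate is actually 57. yes

yes


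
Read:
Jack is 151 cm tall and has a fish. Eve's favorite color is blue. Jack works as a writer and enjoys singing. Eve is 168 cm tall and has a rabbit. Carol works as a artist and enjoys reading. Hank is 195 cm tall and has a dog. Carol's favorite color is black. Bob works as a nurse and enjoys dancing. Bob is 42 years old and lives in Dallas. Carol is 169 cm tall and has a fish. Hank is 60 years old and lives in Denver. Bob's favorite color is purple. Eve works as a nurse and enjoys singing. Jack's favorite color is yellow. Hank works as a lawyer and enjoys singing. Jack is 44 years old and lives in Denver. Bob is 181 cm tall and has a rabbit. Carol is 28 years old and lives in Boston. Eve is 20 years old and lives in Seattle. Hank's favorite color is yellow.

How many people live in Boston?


Count in Boston: 1

1


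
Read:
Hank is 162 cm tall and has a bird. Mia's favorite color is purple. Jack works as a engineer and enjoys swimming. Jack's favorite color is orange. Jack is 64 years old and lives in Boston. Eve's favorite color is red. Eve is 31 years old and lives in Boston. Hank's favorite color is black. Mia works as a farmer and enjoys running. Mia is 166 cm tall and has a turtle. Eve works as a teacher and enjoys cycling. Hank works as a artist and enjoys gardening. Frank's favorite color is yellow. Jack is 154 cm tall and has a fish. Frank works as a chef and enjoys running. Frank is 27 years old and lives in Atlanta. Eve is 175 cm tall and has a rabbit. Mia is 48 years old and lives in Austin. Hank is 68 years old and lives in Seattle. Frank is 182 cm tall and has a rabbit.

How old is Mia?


Mia is 48 years old

48
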